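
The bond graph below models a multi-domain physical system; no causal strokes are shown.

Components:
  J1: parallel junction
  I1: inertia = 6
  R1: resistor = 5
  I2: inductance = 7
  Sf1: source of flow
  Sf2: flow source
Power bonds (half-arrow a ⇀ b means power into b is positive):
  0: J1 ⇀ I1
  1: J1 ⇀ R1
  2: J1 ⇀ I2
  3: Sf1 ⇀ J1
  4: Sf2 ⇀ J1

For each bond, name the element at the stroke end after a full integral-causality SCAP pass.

β3 stroke at Sf1  (source Sf1 imposes f)
β4 stroke at Sf2  (Sf2 fixes flow; stroke at Sf2)
β0 stroke at I1  (I1: I, integral causality)
β2 stroke at I2  (prefer integral on I2)
β1 stroke at J1  (closing 0-jn rule on J1)

bond 0 |I1
bond 1 |J1
bond 2 |I2
bond 3 |Sf1
bond 4 |Sf2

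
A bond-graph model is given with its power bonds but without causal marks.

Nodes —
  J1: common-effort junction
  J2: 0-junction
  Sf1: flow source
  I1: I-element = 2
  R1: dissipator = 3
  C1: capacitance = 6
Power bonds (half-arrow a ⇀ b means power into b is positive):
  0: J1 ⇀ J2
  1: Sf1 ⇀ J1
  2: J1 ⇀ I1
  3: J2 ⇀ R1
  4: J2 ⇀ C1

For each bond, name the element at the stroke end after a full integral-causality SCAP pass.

#0 stroke at J1
#1 stroke at Sf1
#2 stroke at I1
#3 stroke at R1
#4 stroke at J2

b1 →Sf1  (Sf1 fixes flow; stroke at Sf1)
b2 →I1  (I1 integral (f out))
b0 →J1  (closing 0-jn rule on J1)
b4 →J2  (C1 integral (e out))
b3 →R1  (J2: bond 4 brought effort, rest push out)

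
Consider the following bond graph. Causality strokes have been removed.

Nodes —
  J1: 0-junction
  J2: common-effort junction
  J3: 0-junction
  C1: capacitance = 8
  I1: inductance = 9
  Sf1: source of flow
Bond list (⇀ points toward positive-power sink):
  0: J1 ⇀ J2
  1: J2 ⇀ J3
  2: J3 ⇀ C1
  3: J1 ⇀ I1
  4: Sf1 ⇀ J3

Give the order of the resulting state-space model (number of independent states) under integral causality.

2  (C1, I1 all integral)

bond 4 |Sf1  (source Sf1 imposes f)
bond 2 |J3  (C1 outputs effort q/C1)
bond 1 |J2  (common-e at J3 fixed by 2)
bond 0 |J1  (0-jn J2 has e-setter on 1)
bond 3 |I1  (0-jn J1 has e-setter on 0)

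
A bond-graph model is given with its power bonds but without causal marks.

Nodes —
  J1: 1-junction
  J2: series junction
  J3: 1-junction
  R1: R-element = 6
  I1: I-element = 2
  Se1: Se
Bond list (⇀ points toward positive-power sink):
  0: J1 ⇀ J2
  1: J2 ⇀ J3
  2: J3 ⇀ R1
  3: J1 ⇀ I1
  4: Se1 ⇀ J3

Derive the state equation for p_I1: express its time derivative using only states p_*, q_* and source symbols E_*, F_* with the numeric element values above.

bond 4 stroke at J3  (Se1: effort source, stroke at far end)
bond 3 stroke at I1  (I1 outputs flow p/I1)
bond 0 stroke at J1  (J1 flow already set via bond 3)
bond 1 stroke at J2  (J2: bond 0 brought flow, rest push out)
bond 2 stroke at J3  (1-jn J3 has f-setter on 1)

dp_I1/dt = E_Se1 - 3*p_I1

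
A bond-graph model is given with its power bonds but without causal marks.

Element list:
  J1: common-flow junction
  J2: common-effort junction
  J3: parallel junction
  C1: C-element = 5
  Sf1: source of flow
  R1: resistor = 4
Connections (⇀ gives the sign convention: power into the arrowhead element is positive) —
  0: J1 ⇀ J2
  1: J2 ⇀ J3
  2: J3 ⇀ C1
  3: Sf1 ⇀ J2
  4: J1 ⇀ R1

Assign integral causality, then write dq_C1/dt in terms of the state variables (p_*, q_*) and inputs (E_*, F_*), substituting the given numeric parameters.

#3 stroke at Sf1  (Sf1 (Sf) sets flow on bond)
#2 stroke at J3  (C1 integral (e out))
#1 stroke at J2  (J3: bond 2 brought effort, rest push out)
#0 stroke at J1  (0-jn J2 has e-setter on 1)
#4 stroke at R1  (closing 1-jn rule on J1)

dq_C1/dt = F_Sf1 - q_C1/20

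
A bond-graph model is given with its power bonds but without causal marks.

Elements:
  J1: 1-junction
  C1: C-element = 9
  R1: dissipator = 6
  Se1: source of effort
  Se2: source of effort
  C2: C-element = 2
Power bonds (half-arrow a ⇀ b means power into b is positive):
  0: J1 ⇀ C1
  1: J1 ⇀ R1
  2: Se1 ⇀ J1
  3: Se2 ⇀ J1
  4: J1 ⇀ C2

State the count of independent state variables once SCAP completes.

#2 stroke at J1  (Se1: effort source, stroke at far end)
#3 stroke at J1  (Se2 (Se) sets effort on bond)
#0 stroke at J1  (C1: C, integral causality)
#4 stroke at J1  (C2 integral (e out))
#1 stroke at R1  (only one flow-in slot at J1)

2  (C1, C2 all integral)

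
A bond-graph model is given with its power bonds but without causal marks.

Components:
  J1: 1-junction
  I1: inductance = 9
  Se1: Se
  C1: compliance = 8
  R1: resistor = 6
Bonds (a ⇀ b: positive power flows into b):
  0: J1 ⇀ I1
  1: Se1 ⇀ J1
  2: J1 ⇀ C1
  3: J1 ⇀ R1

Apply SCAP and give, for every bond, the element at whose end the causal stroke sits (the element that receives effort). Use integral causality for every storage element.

β1 stroke→J1  (Se1 (Se) sets effort on bond)
β0 stroke→I1  (prefer integral on I1)
β2 stroke→J1  (common-f at J1 fixed by 0)
β3 stroke→J1  (common-f at J1 fixed by 0)

#0 →I1
#1 →J1
#2 →J1
#3 →J1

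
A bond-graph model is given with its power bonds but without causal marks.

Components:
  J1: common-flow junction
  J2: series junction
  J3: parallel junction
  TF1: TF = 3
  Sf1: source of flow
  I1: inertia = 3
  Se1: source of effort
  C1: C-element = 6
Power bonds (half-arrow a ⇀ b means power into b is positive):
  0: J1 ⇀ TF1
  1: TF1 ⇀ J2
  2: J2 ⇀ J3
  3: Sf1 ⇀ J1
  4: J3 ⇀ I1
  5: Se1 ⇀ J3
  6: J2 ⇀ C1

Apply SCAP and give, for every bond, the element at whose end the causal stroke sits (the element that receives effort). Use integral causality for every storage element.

bond 3 →Sf1  (Sf1: flow source, stroke at near end)
bond 5 →J3  (Se1 fixes effort; stroke away)
bond 0 →J1  (J1: bond 3 brought flow, rest push out)
bond 2 →J2  (J3 effort already set via bond 5)
bond 4 →I1  (J3 effort already set via bond 5)
bond 1 →TF1  (through TF1, causality passes straight; one stroke at TF1)
bond 6 →J2  (J2: bond 1 brought flow, rest push out)

#0 stroke at J1
#1 stroke at TF1
#2 stroke at J2
#3 stroke at Sf1
#4 stroke at I1
#5 stroke at J3
#6 stroke at J2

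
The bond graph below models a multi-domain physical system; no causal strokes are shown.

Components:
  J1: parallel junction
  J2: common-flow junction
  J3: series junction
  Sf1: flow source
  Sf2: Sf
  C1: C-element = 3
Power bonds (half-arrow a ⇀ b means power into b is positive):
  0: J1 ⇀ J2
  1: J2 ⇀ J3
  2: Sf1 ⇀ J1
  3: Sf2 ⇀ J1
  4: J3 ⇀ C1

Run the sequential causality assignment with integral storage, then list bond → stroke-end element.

β2 stroke at Sf1  (Sf1 fixes flow; stroke at Sf1)
β3 stroke at Sf2  (source Sf2 imposes f)
β0 stroke at J1  (J1: last free bond brings effort in)
β1 stroke at J2  (J2 flow already set via bond 0)
β4 stroke at J3  (J3 flow already set via bond 1)

bond 0 stroke→J1
bond 1 stroke→J2
bond 2 stroke→Sf1
bond 3 stroke→Sf2
bond 4 stroke→J3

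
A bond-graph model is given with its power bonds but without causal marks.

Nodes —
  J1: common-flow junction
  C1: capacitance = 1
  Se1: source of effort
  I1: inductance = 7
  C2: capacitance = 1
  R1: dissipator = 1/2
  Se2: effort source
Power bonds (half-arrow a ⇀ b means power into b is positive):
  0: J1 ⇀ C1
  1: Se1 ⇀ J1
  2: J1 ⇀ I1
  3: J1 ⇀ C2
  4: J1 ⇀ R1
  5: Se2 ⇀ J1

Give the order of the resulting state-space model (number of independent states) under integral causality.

β1 →J1  (Se1 fixes effort; stroke away)
β5 →J1  (Se2: effort source, stroke at far end)
β0 →J1  (prefer integral on C1)
β2 →I1  (I1: I, integral causality)
β3 →J1  (common-f at J1 fixed by 2)
β4 →J1  (common-f at J1 fixed by 2)

3  (C1, C2, I1 all integral)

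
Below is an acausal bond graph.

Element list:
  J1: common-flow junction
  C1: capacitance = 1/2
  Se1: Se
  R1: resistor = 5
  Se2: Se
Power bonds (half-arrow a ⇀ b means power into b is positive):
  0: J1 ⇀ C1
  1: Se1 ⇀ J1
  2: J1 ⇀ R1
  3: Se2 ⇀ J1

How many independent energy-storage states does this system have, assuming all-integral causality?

1  (C1 all integral)

b1 stroke→J1  (Se1: effort source, stroke at far end)
b3 stroke→J1  (Se2 (Se) sets effort on bond)
b0 stroke→J1  (C1 outputs effort q/C1)
b2 stroke→R1  (J1 needs exactly one f-in)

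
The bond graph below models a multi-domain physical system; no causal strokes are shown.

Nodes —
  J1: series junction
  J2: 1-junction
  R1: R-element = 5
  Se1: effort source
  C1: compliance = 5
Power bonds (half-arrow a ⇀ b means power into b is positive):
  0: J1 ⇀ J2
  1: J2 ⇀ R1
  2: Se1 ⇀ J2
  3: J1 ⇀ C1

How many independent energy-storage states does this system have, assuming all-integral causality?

1  (C1 all integral)

bond 2 |J2  (Se1 (Se) sets effort on bond)
bond 3 |J1  (C1 integral (e out))
bond 0 |J2  (J1 needs exactly one f-in)
bond 1 |R1  (only one flow-in slot at J2)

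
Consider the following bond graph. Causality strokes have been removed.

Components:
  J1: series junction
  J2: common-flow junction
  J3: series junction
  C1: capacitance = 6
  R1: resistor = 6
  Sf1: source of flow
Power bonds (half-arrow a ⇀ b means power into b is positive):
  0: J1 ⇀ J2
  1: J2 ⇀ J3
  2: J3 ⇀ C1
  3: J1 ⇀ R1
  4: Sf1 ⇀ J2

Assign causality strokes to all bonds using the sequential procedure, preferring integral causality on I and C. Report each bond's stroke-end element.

β0 |J2
β1 |J2
β2 |J3
β3 |J1
β4 |Sf1

β4 stroke→Sf1  (Sf1: flow source, stroke at near end)
β0 stroke→J2  (common-f at J2 fixed by 4)
β1 stroke→J2  (J2 flow already set via bond 4)
β2 stroke→J3  (1-jn J3 has f-setter on 1)
β3 stroke→J1  (common-f at J1 fixed by 0)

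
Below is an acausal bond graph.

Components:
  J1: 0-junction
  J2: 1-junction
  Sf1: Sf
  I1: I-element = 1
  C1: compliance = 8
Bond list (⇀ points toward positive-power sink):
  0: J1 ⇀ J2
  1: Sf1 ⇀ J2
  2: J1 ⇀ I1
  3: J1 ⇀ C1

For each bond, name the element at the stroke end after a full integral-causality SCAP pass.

b1 stroke→Sf1  (Sf1 fixes flow; stroke at Sf1)
b0 stroke→J2  (J2: bond 1 brought flow, rest push out)
b2 stroke→I1  (I1 outputs flow p/I1)
b3 stroke→J1  (only one effort-in slot at J1)

b0 stroke→J2
b1 stroke→Sf1
b2 stroke→I1
b3 stroke→J1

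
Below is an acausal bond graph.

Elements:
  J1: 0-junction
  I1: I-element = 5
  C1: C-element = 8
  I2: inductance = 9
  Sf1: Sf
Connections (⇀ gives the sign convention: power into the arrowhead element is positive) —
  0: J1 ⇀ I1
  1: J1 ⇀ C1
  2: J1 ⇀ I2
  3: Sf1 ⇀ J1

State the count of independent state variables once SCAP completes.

3  (C1, I1, I2 all integral)

#3 |Sf1  (Sf1 fixes flow; stroke at Sf1)
#0 |I1  (I1 outputs flow p/I1)
#1 |J1  (prefer integral on C1)
#2 |I2  (common-e at J1 fixed by 1)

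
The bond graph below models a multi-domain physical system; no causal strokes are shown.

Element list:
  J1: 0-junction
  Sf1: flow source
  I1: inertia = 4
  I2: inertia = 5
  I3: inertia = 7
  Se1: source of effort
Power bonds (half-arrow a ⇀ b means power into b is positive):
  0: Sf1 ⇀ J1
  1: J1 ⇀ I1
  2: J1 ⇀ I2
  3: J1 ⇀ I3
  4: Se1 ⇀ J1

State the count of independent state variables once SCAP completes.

3  (I1, I2, I3 all integral)

bond 0 stroke→Sf1  (source Sf1 imposes f)
bond 4 stroke→J1  (Se1 fixes effort; stroke away)
bond 1 stroke→I1  (J1 effort already set via bond 4)
bond 2 stroke→I2  (J1: bond 4 brought effort, rest push out)
bond 3 stroke→I3  (J1: bond 4 brought effort, rest push out)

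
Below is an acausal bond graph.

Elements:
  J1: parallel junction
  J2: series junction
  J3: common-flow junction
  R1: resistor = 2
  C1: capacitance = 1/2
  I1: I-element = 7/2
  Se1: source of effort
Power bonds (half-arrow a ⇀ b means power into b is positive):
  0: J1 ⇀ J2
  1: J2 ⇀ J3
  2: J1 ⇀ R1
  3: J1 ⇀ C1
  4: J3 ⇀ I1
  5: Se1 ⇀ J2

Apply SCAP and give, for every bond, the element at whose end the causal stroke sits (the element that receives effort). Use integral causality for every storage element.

b5 stroke→J2  (Se1: effort source, stroke at far end)
b3 stroke→J1  (C1 outputs effort q/C1)
b0 stroke→J2  (J1 effort already set via bond 3)
b2 stroke→R1  (J1 effort already set via bond 3)
b1 stroke→J3  (J2: last free bond brings flow in)
b4 stroke→I1  (J3 needs exactly one f-in)

#0 stroke→J2
#1 stroke→J3
#2 stroke→R1
#3 stroke→J1
#4 stroke→I1
#5 stroke→J2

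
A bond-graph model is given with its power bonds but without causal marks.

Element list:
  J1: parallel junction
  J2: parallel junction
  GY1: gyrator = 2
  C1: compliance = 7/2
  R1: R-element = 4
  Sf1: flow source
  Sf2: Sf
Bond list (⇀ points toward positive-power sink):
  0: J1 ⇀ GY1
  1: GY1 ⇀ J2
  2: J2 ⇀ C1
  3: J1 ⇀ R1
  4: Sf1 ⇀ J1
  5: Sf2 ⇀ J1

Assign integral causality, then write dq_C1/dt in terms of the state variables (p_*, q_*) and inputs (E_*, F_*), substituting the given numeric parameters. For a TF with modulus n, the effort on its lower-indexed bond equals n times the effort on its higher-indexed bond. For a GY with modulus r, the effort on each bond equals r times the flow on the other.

bond 4 stroke→Sf1  (Sf1 fixes flow; stroke at Sf1)
bond 5 stroke→Sf2  (source Sf2 imposes f)
bond 2 stroke→J2  (C1: C, integral causality)
bond 1 stroke→GY1  (0-jn J2 has e-setter on 2)
bond 0 stroke→GY1  (GY1 both-in/both-out from 1)
bond 3 stroke→J1  (closing 0-jn rule on J1)

dq_C1/dt = 2*F_Sf1 + 2*F_Sf2 - 2*q_C1/7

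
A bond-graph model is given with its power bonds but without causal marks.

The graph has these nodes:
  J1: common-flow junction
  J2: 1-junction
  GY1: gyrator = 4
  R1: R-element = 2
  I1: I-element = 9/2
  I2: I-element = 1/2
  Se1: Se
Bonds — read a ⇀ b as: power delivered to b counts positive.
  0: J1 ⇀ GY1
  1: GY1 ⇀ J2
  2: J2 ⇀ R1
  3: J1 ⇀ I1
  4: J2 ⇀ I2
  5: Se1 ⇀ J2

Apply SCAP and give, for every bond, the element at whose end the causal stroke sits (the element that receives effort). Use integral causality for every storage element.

β0 |J1
β1 |J2
β2 |J2
β3 |I1
β4 |I2
β5 |J2

b5 stroke at J2  (Se1 (Se) sets effort on bond)
b3 stroke at I1  (prefer integral on I1)
b0 stroke at J1  (J1 flow already set via bond 3)
b1 stroke at J2  (through GY1, causality inverts; strokes same side of GY1)
b4 stroke at I2  (prefer integral on I2)
b2 stroke at J2  (J2 flow already set via bond 4)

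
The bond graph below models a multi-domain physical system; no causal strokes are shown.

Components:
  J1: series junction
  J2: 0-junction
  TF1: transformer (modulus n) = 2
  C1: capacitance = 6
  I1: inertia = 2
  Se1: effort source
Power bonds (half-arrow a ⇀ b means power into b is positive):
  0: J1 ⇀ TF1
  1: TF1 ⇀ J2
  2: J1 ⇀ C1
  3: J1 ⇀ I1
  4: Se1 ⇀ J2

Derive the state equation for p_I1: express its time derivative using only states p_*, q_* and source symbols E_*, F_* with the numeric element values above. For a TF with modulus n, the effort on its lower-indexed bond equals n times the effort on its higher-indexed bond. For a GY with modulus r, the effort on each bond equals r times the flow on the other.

dp_I1/dt = -2*E_Se1 - q_C1/6

#4 stroke at J2  (Se1: effort source, stroke at far end)
#1 stroke at TF1  (common-e at J2 fixed by 4)
#0 stroke at J1  (TF TF1: opposite of bond 1)
#2 stroke at J1  (C1 outputs effort q/C1)
#3 stroke at I1  (J1: last free bond brings flow in)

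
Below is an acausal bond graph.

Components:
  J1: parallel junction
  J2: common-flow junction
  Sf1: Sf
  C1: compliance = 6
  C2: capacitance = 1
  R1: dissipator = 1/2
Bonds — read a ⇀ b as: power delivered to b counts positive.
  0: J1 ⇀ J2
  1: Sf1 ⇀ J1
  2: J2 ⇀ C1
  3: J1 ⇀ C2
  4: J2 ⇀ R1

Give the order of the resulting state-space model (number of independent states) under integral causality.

2  (C1, C2 all integral)

β1 |Sf1  (Sf1 (Sf) sets flow on bond)
β2 |J2  (C1: C, integral causality)
β3 |J1  (C2 integral (e out))
β0 |J2  (J1: bond 3 brought effort, rest push out)
β4 |R1  (J2: last free bond brings flow in)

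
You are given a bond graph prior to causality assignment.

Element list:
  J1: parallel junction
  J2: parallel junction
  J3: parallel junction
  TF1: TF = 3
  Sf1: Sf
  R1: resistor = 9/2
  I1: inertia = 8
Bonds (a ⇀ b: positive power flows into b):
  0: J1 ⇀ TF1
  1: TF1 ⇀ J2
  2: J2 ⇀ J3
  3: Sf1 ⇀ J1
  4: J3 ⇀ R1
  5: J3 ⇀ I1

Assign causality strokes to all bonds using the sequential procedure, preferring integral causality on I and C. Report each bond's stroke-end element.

β3 stroke at Sf1  (Sf1: flow source, stroke at near end)
β0 stroke at J1  (closing 0-jn rule on J1)
β1 stroke at TF1  (through TF1, causality passes straight; one stroke at TF1)
β2 stroke at J2  (closing 0-jn rule on J2)
β5 stroke at I1  (prefer integral on I1)
β4 stroke at J3  (closing 0-jn rule on J3)

#0 stroke at J1
#1 stroke at TF1
#2 stroke at J2
#3 stroke at Sf1
#4 stroke at J3
#5 stroke at I1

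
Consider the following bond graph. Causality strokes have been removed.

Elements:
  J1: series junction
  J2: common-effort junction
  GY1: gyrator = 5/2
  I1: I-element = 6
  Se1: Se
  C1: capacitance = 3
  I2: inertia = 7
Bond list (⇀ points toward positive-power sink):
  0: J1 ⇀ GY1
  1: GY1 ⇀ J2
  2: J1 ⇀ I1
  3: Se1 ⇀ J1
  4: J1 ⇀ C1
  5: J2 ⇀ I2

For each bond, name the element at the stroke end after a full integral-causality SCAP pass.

bond 0 |J1
bond 1 |J2
bond 2 |I1
bond 3 |J1
bond 4 |J1
bond 5 |I2

#3 stroke→J1  (Se1: effort source, stroke at far end)
#2 stroke→I1  (prefer integral on I1)
#0 stroke→J1  (J1: bond 2 brought flow, rest push out)
#4 stroke→J1  (J1: bond 2 brought flow, rest push out)
#1 stroke→J2  (through GY1, causality inverts; strokes same side of GY1)
#5 stroke→I2  (common-e at J2 fixed by 1)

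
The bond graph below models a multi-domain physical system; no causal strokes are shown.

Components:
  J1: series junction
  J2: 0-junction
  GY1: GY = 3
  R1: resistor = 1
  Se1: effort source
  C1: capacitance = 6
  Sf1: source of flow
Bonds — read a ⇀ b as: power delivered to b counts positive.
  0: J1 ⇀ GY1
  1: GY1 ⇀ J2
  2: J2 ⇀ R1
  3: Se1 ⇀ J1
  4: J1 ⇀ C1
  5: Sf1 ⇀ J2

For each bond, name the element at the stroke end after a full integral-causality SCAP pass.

bond 0 stroke→GY1
bond 1 stroke→GY1
bond 2 stroke→J2
bond 3 stroke→J1
bond 4 stroke→J1
bond 5 stroke→Sf1

bond 3 |J1  (Se1 (Se) sets effort on bond)
bond 5 |Sf1  (source Sf1 imposes f)
bond 4 |J1  (C1 integral (e out))
bond 0 |GY1  (J1 needs exactly one f-in)
bond 1 |GY1  (GY1: gyrator matches bond 0)
bond 2 |J2  (J2 needs exactly one e-in)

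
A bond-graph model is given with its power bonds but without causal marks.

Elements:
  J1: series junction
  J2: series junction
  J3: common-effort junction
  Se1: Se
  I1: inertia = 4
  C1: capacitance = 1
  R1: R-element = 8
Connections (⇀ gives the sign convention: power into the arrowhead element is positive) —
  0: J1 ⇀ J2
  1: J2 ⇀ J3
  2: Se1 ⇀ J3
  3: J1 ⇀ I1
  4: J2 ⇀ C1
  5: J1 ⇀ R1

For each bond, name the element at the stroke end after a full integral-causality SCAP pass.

#0 |J1
#1 |J2
#2 |J3
#3 |I1
#4 |J2
#5 |J1

b2 stroke at J3  (Se1 (Se) sets effort on bond)
b1 stroke at J2  (0-jn J3 has e-setter on 2)
b3 stroke at I1  (I1: I, integral causality)
b0 stroke at J1  (J1: bond 3 brought flow, rest push out)
b5 stroke at J1  (1-jn J1 has f-setter on 3)
b4 stroke at J2  (common-f at J2 fixed by 0)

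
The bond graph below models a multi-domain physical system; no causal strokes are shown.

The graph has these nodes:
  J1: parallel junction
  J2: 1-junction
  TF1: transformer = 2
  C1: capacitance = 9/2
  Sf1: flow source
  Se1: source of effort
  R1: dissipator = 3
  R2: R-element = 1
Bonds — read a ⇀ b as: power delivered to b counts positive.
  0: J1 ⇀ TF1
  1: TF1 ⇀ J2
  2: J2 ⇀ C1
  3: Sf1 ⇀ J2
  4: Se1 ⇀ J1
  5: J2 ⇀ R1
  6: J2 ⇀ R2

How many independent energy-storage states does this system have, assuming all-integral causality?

#3 stroke at Sf1  (Sf1 (Sf) sets flow on bond)
#4 stroke at J1  (Se1: effort source, stroke at far end)
#0 stroke at TF1  (J1 effort already set via bond 4)
#1 stroke at J2  (J2 flow already set via bond 3)
#2 stroke at J2  (J2: bond 3 brought flow, rest push out)
#5 stroke at J2  (J2 flow already set via bond 3)
#6 stroke at J2  (J2: bond 3 brought flow, rest push out)

1  (C1 all integral)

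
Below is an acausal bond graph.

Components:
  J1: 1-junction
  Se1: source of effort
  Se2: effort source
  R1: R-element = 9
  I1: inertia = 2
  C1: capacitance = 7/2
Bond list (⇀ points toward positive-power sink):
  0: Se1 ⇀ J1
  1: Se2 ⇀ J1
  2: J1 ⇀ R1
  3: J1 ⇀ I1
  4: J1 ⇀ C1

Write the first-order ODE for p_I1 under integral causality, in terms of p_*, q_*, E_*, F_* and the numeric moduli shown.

dp_I1/dt = E_Se1 + E_Se2 - 9*p_I1/2 - 2*q_C1/7

β0 stroke at J1  (Se1 (Se) sets effort on bond)
β1 stroke at J1  (source Se2 imposes e)
β3 stroke at I1  (I1: I, integral causality)
β2 stroke at J1  (J1: bond 3 brought flow, rest push out)
β4 stroke at J1  (J1 flow already set via bond 3)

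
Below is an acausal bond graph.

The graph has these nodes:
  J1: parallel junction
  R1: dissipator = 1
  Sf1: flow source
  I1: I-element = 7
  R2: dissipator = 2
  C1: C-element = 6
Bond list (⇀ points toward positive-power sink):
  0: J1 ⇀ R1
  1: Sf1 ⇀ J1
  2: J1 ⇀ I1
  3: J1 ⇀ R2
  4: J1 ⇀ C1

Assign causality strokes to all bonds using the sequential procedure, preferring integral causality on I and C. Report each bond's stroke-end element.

#0 stroke→R1
#1 stroke→Sf1
#2 stroke→I1
#3 stroke→R2
#4 stroke→J1

b1 stroke at Sf1  (source Sf1 imposes f)
b2 stroke at I1  (I1 outputs flow p/I1)
b4 stroke at J1  (C1 integral (e out))
b0 stroke at R1  (J1 effort already set via bond 4)
b3 stroke at R2  (J1 effort already set via bond 4)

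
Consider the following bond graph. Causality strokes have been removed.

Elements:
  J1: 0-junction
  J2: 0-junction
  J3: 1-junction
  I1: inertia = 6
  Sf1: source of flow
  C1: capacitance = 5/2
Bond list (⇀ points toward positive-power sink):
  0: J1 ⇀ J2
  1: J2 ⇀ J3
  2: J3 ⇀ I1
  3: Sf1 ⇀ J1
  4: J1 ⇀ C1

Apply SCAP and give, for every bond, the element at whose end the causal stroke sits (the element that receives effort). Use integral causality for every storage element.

#3 stroke→Sf1  (Sf1 (Sf) sets flow on bond)
#2 stroke→I1  (I1: I, integral causality)
#1 stroke→J3  (1-jn J3 has f-setter on 2)
#0 stroke→J2  (closing 0-jn rule on J2)
#4 stroke→J1  (J1 needs exactly one e-in)

b0 stroke→J2
b1 stroke→J3
b2 stroke→I1
b3 stroke→Sf1
b4 stroke→J1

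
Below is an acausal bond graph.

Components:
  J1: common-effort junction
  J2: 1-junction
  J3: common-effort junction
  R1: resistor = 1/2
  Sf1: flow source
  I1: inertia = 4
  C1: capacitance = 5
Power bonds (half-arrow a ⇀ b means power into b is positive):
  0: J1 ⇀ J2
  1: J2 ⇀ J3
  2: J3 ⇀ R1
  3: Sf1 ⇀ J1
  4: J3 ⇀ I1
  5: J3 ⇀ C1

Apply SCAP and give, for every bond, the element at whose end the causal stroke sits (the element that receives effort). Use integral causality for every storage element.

b0 stroke at J1
b1 stroke at J2
b2 stroke at R1
b3 stroke at Sf1
b4 stroke at I1
b5 stroke at J3

#3 |Sf1  (Sf1 fixes flow; stroke at Sf1)
#0 |J1  (closing 0-jn rule on J1)
#1 |J2  (J2: bond 0 brought flow, rest push out)
#4 |I1  (I1 integral (f out))
#5 |J3  (prefer integral on C1)
#2 |R1  (J3: bond 5 brought effort, rest push out)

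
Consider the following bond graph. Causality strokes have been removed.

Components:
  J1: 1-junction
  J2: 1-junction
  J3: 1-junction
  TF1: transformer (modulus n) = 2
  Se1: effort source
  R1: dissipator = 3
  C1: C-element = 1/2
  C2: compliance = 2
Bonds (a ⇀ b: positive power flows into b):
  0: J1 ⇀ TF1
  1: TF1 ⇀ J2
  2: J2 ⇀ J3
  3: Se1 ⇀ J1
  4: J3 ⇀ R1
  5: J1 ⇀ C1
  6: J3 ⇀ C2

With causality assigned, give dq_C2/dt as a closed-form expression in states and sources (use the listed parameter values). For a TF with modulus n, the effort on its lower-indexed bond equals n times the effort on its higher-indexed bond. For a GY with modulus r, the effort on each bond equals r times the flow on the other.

dq_C2/dt = E_Se1/6 - q_C1/3 - q_C2/6

bond 3 stroke→J1  (source Se1 imposes e)
bond 5 stroke→J1  (C1 integral (e out))
bond 0 stroke→TF1  (J1: last free bond brings flow in)
bond 1 stroke→J2  (TF TF1: opposite of bond 0)
bond 2 stroke→J3  (only one flow-in slot at J2)
bond 6 stroke→J3  (C2: C, integral causality)
bond 4 stroke→R1  (only one flow-in slot at J3)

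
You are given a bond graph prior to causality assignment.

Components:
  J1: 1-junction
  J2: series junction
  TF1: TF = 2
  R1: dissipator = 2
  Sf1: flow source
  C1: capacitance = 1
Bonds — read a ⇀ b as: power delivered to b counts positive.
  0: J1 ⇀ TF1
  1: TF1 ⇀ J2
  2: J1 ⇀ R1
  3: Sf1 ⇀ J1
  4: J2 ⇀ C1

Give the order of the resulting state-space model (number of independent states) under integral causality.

β3 |Sf1  (source Sf1 imposes f)
β0 |J1  (1-jn J1 has f-setter on 3)
β2 |J1  (J1 flow already set via bond 3)
β1 |TF1  (through TF1, causality passes straight; one stroke at TF1)
β4 |J2  (1-jn J2 has f-setter on 1)

1  (C1 all integral)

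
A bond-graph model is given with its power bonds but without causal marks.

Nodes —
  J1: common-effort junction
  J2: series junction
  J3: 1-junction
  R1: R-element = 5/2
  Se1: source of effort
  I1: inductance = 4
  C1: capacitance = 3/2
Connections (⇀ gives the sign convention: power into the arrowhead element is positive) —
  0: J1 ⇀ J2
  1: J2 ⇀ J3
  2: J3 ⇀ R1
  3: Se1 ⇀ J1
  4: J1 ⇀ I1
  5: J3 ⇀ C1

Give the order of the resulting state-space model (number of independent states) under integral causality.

2  (C1, I1 all integral)

bond 3 →J1  (source Se1 imposes e)
bond 0 →J2  (0-jn J1 has e-setter on 3)
bond 4 →I1  (common-e at J1 fixed by 3)
bond 1 →J3  (only one flow-in slot at J2)
bond 5 →J3  (C1 integral (e out))
bond 2 →R1  (J3 needs exactly one f-in)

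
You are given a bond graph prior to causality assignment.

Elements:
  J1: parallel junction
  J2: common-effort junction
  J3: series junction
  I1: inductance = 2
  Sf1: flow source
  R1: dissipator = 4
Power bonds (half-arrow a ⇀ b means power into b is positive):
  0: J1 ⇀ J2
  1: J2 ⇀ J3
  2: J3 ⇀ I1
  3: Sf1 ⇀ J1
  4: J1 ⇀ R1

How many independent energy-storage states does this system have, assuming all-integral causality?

bond 3 stroke→Sf1  (Sf1 (Sf) sets flow on bond)
bond 2 stroke→I1  (I1 outputs flow p/I1)
bond 1 stroke→J3  (1-jn J3 has f-setter on 2)
bond 0 stroke→J2  (J2 needs exactly one e-in)
bond 4 stroke→J1  (J1 needs exactly one e-in)

1  (I1 all integral)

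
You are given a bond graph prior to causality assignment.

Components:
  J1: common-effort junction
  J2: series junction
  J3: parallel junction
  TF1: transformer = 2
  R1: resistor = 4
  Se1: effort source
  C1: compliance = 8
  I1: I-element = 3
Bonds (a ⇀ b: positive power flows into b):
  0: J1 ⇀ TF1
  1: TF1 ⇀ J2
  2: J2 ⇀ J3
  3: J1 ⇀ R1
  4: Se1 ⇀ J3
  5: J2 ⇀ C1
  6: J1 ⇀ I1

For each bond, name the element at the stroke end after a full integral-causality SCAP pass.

β4 |J3  (source Se1 imposes e)
β2 |J2  (common-e at J3 fixed by 4)
β5 |J2  (C1 integral (e out))
β1 |TF1  (J2: last free bond brings flow in)
β0 |J1  (through TF1, causality passes straight; one stroke at TF1)
β3 |R1  (0-jn J1 has e-setter on 0)
β6 |I1  (common-e at J1 fixed by 0)

β0 |J1
β1 |TF1
β2 |J2
β3 |R1
β4 |J3
β5 |J2
β6 |I1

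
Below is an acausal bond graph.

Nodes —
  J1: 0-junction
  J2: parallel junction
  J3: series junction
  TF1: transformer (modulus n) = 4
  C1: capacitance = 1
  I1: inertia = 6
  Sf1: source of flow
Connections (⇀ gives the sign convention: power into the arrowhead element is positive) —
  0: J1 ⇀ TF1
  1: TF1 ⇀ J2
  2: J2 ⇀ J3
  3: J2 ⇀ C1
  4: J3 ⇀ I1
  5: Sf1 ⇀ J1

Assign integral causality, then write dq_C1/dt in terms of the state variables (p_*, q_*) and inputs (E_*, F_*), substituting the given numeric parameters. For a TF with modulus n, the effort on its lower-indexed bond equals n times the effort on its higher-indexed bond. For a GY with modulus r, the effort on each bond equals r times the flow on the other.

bond 5 →Sf1  (Sf1 (Sf) sets flow on bond)
bond 0 →J1  (only one effort-in slot at J1)
bond 1 →TF1  (through TF1, causality passes straight; one stroke at TF1)
bond 3 →J2  (prefer integral on C1)
bond 2 →J3  (J2: bond 3 brought effort, rest push out)
bond 4 →I1  (J3: last free bond brings flow in)

dq_C1/dt = 4*F_Sf1 - p_I1/6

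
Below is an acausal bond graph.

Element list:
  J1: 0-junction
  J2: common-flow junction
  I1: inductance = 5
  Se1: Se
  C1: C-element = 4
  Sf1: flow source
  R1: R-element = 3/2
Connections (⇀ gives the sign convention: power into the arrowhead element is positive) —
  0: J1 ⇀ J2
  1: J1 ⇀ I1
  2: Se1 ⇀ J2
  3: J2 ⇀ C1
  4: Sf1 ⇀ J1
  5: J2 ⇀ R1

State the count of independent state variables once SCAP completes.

bond 2 →J2  (Se1 (Se) sets effort on bond)
bond 4 →Sf1  (Sf1: flow source, stroke at near end)
bond 1 →I1  (prefer integral on I1)
bond 0 →J1  (J1 needs exactly one e-in)
bond 3 →J2  (common-f at J2 fixed by 0)
bond 5 →J2  (J2 flow already set via bond 0)

2  (C1, I1 all integral)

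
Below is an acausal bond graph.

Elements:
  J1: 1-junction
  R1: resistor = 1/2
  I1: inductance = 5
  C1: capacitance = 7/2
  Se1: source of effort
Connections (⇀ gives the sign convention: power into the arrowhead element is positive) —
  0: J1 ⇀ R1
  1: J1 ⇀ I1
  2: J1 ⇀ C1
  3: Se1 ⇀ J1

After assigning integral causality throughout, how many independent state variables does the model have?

b3 stroke→J1  (Se1 fixes effort; stroke away)
b1 stroke→I1  (prefer integral on I1)
b0 stroke→J1  (J1 flow already set via bond 1)
b2 stroke→J1  (common-f at J1 fixed by 1)

2  (C1, I1 all integral)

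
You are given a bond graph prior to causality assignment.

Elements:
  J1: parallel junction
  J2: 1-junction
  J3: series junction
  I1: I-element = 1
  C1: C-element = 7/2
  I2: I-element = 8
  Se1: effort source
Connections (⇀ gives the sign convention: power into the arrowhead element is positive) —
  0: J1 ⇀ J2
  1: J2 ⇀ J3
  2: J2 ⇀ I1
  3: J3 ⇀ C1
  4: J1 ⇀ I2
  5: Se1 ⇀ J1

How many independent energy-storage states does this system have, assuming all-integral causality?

#5 →J1  (Se1: effort source, stroke at far end)
#0 →J2  (common-e at J1 fixed by 5)
#4 →I2  (J1: bond 5 brought effort, rest push out)
#2 →I1  (prefer integral on I1)
#1 →J2  (common-f at J2 fixed by 2)
#3 →J3  (1-jn J3 has f-setter on 1)

3  (C1, I1, I2 all integral)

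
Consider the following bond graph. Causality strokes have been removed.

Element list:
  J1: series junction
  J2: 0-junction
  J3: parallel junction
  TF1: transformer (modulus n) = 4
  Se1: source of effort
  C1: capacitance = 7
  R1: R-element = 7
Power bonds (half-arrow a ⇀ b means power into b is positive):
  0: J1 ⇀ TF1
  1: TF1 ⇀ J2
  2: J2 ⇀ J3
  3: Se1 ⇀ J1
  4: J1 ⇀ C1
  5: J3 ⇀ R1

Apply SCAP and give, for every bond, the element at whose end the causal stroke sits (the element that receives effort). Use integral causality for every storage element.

bond 3 stroke at J1  (Se1 (Se) sets effort on bond)
bond 4 stroke at J1  (C1 outputs effort q/C1)
bond 0 stroke at TF1  (closing 1-jn rule on J1)
bond 1 stroke at J2  (through TF1, causality passes straight; one stroke at TF1)
bond 2 stroke at J3  (0-jn J2 has e-setter on 1)
bond 5 stroke at R1  (J3 effort already set via bond 2)

bond 0 stroke at TF1
bond 1 stroke at J2
bond 2 stroke at J3
bond 3 stroke at J1
bond 4 stroke at J1
bond 5 stroke at R1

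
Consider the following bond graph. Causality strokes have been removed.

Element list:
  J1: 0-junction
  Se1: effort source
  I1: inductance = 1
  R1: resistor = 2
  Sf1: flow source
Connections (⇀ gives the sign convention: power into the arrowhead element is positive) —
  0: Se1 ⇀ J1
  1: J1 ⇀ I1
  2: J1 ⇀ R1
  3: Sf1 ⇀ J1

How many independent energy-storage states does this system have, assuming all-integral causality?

β0 stroke→J1  (source Se1 imposes e)
β3 stroke→Sf1  (source Sf1 imposes f)
β1 stroke→I1  (common-e at J1 fixed by 0)
β2 stroke→R1  (J1 effort already set via bond 0)

1  (I1 all integral)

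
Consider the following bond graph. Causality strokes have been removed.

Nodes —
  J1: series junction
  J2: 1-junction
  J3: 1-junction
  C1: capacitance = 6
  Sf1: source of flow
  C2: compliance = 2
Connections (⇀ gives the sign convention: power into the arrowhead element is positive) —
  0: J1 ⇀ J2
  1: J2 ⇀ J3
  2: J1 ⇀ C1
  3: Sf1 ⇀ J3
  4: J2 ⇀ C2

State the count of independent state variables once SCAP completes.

β3 →Sf1  (Sf1 fixes flow; stroke at Sf1)
β1 →J3  (J3: bond 3 brought flow, rest push out)
β0 →J2  (J2: bond 1 brought flow, rest push out)
β4 →J2  (J2: bond 1 brought flow, rest push out)
β2 →J1  (common-f at J1 fixed by 0)

2  (C1, C2 all integral)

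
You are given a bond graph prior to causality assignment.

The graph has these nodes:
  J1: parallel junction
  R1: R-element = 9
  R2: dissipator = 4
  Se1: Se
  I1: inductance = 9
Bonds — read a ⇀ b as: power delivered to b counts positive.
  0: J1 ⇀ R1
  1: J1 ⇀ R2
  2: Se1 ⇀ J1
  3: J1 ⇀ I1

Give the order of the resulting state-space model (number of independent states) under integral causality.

1  (I1 all integral)

bond 2 |J1  (Se1 (Se) sets effort on bond)
bond 0 |R1  (0-jn J1 has e-setter on 2)
bond 1 |R2  (0-jn J1 has e-setter on 2)
bond 3 |I1  (J1 effort already set via bond 2)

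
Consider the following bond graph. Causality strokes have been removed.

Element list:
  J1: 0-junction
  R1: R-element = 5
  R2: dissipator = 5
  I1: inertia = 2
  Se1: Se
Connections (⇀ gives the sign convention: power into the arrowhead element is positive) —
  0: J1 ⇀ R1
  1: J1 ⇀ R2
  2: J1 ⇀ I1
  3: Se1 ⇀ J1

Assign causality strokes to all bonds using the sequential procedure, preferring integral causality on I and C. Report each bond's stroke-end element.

bond 0 |R1
bond 1 |R2
bond 2 |I1
bond 3 |J1

bond 3 stroke at J1  (Se1 (Se) sets effort on bond)
bond 0 stroke at R1  (common-e at J1 fixed by 3)
bond 1 stroke at R2  (J1: bond 3 brought effort, rest push out)
bond 2 stroke at I1  (0-jn J1 has e-setter on 3)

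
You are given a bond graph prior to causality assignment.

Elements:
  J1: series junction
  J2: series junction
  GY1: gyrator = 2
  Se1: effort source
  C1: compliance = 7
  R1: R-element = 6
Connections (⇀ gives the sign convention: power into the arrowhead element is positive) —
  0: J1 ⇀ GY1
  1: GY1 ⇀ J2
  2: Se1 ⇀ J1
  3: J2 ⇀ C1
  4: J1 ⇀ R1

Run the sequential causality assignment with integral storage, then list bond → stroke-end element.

β2 stroke at J1  (Se1 (Se) sets effort on bond)
β3 stroke at J2  (C1 integral (e out))
β1 stroke at GY1  (only one flow-in slot at J2)
β0 stroke at GY1  (GY1: gyrator matches bond 1)
β4 stroke at J1  (J1: bond 0 brought flow, rest push out)

bond 0 →GY1
bond 1 →GY1
bond 2 →J1
bond 3 →J2
bond 4 →J1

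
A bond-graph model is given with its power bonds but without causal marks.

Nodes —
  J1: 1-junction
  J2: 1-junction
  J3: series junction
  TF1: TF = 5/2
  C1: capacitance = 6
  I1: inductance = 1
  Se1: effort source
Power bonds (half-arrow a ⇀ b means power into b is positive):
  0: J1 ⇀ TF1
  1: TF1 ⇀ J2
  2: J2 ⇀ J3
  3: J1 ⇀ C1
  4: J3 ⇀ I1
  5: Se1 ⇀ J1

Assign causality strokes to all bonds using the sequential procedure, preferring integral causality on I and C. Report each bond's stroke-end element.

#5 stroke at J1  (Se1 (Se) sets effort on bond)
#3 stroke at J1  (C1 integral (e out))
#0 stroke at TF1  (J1: last free bond brings flow in)
#1 stroke at J2  (TF TF1: opposite of bond 0)
#2 stroke at J3  (J2 needs exactly one f-in)
#4 stroke at I1  (only one flow-in slot at J3)

β0 |TF1
β1 |J2
β2 |J3
β3 |J1
β4 |I1
β5 |J1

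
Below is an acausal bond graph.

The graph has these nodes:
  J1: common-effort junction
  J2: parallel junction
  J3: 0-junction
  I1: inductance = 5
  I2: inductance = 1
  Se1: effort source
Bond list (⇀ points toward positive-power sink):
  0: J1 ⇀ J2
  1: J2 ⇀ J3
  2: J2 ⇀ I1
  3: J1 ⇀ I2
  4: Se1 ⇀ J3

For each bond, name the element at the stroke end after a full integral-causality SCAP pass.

#0 stroke at J1
#1 stroke at J2
#2 stroke at I1
#3 stroke at I2
#4 stroke at J3

bond 4 →J3  (Se1: effort source, stroke at far end)
bond 1 →J2  (0-jn J3 has e-setter on 4)
bond 0 →J1  (common-e at J2 fixed by 1)
bond 2 →I1  (common-e at J2 fixed by 1)
bond 3 →I2  (common-e at J1 fixed by 0)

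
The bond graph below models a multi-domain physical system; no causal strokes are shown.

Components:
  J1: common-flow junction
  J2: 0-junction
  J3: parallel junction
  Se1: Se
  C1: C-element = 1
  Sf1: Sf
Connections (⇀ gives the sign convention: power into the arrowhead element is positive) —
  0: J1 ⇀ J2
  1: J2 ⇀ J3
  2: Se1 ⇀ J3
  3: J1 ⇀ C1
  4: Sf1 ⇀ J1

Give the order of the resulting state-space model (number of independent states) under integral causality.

bond 2 stroke at J3  (Se1 fixes effort; stroke away)
bond 4 stroke at Sf1  (Sf1 fixes flow; stroke at Sf1)
bond 0 stroke at J1  (J1 flow already set via bond 4)
bond 3 stroke at J1  (1-jn J1 has f-setter on 4)
bond 1 stroke at J2  (closing 0-jn rule on J2)

1  (C1 all integral)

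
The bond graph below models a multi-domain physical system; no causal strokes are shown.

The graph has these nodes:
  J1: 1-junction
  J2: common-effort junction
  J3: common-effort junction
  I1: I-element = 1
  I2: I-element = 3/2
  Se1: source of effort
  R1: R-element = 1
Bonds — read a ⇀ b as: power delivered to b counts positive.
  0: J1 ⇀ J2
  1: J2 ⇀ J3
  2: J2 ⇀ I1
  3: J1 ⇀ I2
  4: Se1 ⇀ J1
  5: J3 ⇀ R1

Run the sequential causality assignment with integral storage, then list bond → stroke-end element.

β4 →J1  (source Se1 imposes e)
β2 →I1  (I1 outputs flow p/I1)
β3 →I2  (I2: I, integral causality)
β0 →J1  (J1 flow already set via bond 3)
β1 →J2  (J2 needs exactly one e-in)
β5 →J3  (closing 0-jn rule on J3)

bond 0 stroke at J1
bond 1 stroke at J2
bond 2 stroke at I1
bond 3 stroke at I2
bond 4 stroke at J1
bond 5 stroke at J3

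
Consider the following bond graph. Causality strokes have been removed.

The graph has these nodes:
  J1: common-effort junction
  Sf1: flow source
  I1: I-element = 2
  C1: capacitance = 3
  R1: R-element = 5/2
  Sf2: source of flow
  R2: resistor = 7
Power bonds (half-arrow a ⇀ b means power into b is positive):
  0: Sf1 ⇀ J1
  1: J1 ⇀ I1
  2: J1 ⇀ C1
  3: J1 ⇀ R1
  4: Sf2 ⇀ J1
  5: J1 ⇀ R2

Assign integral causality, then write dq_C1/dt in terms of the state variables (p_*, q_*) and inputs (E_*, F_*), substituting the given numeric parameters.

dq_C1/dt = F_Sf1 + F_Sf2 - p_I1/2 - 19*q_C1/105

#0 →Sf1  (Sf1 fixes flow; stroke at Sf1)
#4 →Sf2  (Sf2 (Sf) sets flow on bond)
#1 →I1  (I1: I, integral causality)
#2 →J1  (C1 outputs effort q/C1)
#3 →R1  (common-e at J1 fixed by 2)
#5 →R2  (0-jn J1 has e-setter on 2)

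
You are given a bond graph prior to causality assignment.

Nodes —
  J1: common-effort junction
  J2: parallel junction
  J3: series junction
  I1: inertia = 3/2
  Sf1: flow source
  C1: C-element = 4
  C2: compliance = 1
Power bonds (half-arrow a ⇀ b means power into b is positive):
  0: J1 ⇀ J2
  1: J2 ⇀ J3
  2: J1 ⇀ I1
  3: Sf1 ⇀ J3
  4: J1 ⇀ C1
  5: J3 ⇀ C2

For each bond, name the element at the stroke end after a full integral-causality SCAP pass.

#0 →J2
#1 →J3
#2 →I1
#3 →Sf1
#4 →J1
#5 →J3

β3 →Sf1  (Sf1 fixes flow; stroke at Sf1)
β1 →J3  (J3: bond 3 brought flow, rest push out)
β5 →J3  (common-f at J3 fixed by 3)
β0 →J2  (closing 0-jn rule on J2)
β2 →I1  (I1 outputs flow p/I1)
β4 →J1  (J1 needs exactly one e-in)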